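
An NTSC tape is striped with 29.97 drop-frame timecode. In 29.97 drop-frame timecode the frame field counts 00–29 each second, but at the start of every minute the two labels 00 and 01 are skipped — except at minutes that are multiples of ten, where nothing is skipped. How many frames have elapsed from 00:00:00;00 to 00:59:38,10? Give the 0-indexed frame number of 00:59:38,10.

107242

As if non-drop at 30 labels/s: (0 × 3600 + 59 × 60 + 38) × 30 + 10 = 107350.
Minute boundaries passed: 59; those not divisible by 10: 59 − 5 = 54; dropped labels = 2 × 54 = 108.
Actual frame index = 107350 − 108 = 107242.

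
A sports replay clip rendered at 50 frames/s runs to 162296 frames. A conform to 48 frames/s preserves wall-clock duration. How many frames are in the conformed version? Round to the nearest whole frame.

155804 frames

Frames at target rate = 162296 × (48) / (50) = 3895104/25 ≈ 155804.160.
Nearest whole frame: 155804.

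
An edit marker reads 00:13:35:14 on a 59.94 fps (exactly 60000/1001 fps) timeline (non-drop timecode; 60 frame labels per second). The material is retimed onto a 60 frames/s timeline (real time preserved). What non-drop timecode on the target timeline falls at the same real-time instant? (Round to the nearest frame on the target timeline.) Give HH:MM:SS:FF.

00:13:36:03

Source frame index: (0×3600 + 13×60 + 35) × 60 + 14 = 48914.
Real time: 48914 / (60000/1001) = 24481457/30000 s.
Target frame: (24481457/30000) × (60) = 24481457/500 ≈ 48962.914 → 48963.
At 60 labels/s: frame 48963 → 00:13:36:03.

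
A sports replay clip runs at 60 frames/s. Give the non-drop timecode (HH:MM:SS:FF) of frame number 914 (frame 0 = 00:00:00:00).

00:00:15:14

914 ÷ 60 = 15 full seconds, remainder 14 frames.
15 s = 0 h 0 min 15 s.
Timecode: 00:00:15:14.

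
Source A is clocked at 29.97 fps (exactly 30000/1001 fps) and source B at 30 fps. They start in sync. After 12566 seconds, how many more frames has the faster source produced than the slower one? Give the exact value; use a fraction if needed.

376980/1001 frames

A emits 30000/1001 × 12566 = 376980000/1001 frames; B emits 30 × 12566 = 376980.
Difference = 376980/1001 frames (≈ 376.6034); B is ahead of A.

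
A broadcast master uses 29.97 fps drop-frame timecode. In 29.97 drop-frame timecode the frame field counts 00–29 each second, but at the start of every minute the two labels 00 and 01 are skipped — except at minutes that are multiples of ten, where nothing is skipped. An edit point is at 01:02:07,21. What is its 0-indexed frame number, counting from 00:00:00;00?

Complete 10-minute blocks: 6, each 17982 frames → 107892.
Remaining 2 whole minutes in the current block: 1800 + 1 × 1798 = 3598 frames.
Within the current minute: 7 × 30 + 21 − 2 = 229 (labels ;00/;01 skipped at this minute). Total = 107892 + 3598 + 229 = 111719.

111719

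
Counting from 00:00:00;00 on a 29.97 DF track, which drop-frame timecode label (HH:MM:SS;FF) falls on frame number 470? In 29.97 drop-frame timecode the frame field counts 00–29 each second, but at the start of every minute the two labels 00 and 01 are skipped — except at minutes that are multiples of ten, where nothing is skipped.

00:00:15;20

Each 10-minute DF block holds 10 × 60 × 30 − 9 × 2 = 17982 frames. 470 ÷ 17982 → 0 full blocks, remainder 470.
Within the partial block the first minute is 1800 frames and each further minute 1798, so 0 further minute boundaries passed. Total skipped labels = 18 × 0 + 2 × 0 = 0.
Non-drop label index = 470 + 0 = 470; at 30 labels/s that is 00:00:15:20, i.e. DF 00:00:15;20.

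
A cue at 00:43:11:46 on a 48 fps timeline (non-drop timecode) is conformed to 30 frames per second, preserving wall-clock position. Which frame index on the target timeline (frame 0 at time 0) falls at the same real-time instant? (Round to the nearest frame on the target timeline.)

frame 77759

Source frame index: (0×3600 + 43×60 + 11) × 48 + 46 = 124414.
Real time: 124414 / (48) = 62207/24 s.
Target frame: (62207/24) × (30) = 311035/4 ≈ 77758.750 → 77759.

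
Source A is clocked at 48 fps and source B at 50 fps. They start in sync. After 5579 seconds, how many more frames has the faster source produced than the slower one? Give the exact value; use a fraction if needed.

11158 frames

A emits 48 × 5579 = 267792 frames; B emits 50 × 5579 = 278950.
Difference = 11158 frames; B is ahead of A.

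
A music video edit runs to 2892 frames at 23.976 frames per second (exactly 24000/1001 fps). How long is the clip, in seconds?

Running time = 2892 / (24000/1001) = 120.6205 s.

120.6205 seconds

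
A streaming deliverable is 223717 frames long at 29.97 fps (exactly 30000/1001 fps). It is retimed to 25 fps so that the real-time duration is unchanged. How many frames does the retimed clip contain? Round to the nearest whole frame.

Frames at target rate = 223717 × (25) / (30000/1001) = 223940717/1200 ≈ 186617.264.
Nearest whole frame: 186617.

186617 frames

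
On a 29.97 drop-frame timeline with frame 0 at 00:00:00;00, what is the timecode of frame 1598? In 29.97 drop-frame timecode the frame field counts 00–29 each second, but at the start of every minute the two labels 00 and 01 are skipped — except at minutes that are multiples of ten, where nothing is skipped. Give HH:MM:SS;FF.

Ten DF minutes hold 17982 frames, so frame 1598 lies in block 0 (frames 0–17981) with 1598 frames into that block.
The block's first minute is 1800 frames and the rest 1798 each; 1598 frames reaches minute 0, so 0 × 18 + 0 × 2 = 0 labels have been skipped so far.
Adding those back, label number 1598 + 0 = 1598 at 30 labels/s is 53 s + 8 f = 0 h 0 min 53 s frame 8, i.e. 00:00:53;08.

00:00:53;08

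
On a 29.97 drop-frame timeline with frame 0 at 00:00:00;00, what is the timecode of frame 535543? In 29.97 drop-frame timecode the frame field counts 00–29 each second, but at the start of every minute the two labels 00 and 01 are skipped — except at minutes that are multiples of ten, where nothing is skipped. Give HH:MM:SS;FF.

04:57:49;09

Ten DF minutes hold 17982 frames, so frame 535543 lies in block 29 (frames 521478–539459) with 14065 frames into that block.
The block's first minute is 1800 frames and the rest 1798 each; 14065 frames reaches minute 7, so 29 × 18 + 7 × 2 = 536 labels have been skipped so far.
Adding those back, label number 535543 + 536 = 536079 at 30 labels/s is 17869 s + 9 f = 4 h 57 min 49 s frame 9, i.e. 04:57:49;09.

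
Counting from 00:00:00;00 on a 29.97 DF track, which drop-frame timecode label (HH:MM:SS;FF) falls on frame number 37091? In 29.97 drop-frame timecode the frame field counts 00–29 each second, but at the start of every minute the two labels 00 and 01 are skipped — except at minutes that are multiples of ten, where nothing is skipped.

Each 10-minute DF block holds 10 × 60 × 30 − 9 × 2 = 17982 frames. 37091 ÷ 17982 → 2 full blocks, remainder 1127.
Within the partial block the first minute is 1800 frames and each further minute 1798, so 0 further minute boundaries passed. Total skipped labels = 18 × 2 + 2 × 0 = 36.
Non-drop label index = 37091 + 36 = 37127; at 30 labels/s that is 00:20:37:17, i.e. DF 00:20:37;17.

00:20:37;17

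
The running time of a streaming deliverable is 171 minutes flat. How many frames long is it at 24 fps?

246240 frames

171 min = 10260 s.
Frames = 10260 × 24 = 246240.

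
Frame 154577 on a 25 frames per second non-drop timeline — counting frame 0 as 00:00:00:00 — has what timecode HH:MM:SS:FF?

154577 ÷ 25 = 6183 full seconds, remainder 2 frames.
6183 s = 1 h 43 min 3 s.
Timecode: 01:43:03:02.

01:43:03:02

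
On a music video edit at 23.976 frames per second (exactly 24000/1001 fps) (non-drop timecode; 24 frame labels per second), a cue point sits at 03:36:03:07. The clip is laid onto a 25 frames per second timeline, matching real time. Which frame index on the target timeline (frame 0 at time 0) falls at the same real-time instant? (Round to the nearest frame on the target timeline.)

frame 324406

Source frame index: (3×3600 + 36×60 + 3) × 24 + 7 = 311119.
Real time: 311119 / (24000/1001) = 311430119/24000 s.
Target frame: (311430119/24000) × (25) = 311430119/960 ≈ 324406.374 → 324406.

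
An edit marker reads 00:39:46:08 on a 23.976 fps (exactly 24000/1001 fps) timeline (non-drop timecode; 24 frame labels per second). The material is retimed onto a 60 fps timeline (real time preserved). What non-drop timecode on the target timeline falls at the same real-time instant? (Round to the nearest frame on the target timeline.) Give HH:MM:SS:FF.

00:39:48:43

Source frame index: (0×3600 + 39×60 + 46) × 24 + 8 = 57272.
Real time: 57272 / (24000/1001) = 7166159/3000 s.
Target frame: (7166159/3000) × (60) = 7166159/50 ≈ 143323.180 → 143323.
At 60 labels/s: frame 143323 → 00:39:48:43.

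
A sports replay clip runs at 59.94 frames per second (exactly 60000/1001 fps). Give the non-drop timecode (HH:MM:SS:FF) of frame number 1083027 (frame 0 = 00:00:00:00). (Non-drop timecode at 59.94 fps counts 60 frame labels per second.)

05:00:50:27

1083027 ÷ 60 = 18050 full seconds, remainder 27 frames.
18050 s = 5 h 0 min 50 s.
Timecode: 05:00:50:27.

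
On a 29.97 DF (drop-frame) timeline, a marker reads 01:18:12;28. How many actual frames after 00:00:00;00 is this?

140646

Complete 10-minute blocks: 7, each 17982 frames → 125874.
Remaining 8 whole minutes in the current block: 1800 + 7 × 1798 = 14386 frames.
Within the current minute: 12 × 30 + 28 − 2 = 386 (labels ;00/;01 skipped at this minute). Total = 125874 + 14386 + 386 = 140646.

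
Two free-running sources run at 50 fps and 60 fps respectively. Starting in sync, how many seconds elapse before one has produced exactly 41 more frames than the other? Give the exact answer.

4.1 seconds

The gap grows by |60 − 50| = 10 frames per second.
Time for a 41-frame gap: 41 ÷ (10) = 4.1 s.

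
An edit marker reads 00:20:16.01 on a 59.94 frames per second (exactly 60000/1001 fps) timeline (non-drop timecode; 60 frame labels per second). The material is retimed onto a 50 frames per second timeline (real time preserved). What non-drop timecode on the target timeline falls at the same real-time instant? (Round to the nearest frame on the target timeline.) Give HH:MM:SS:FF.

00:20:17:12

Source frame index: (0×3600 + 20×60 + 16) × 60 + 1 = 72961.
Real time: 72961 / (60000/1001) = 73033961/60000 s.
Target frame: (73033961/60000) × (50) = 73033961/1200 ≈ 60861.634 → 60862.
At 50 labels/s: frame 60862 → 00:20:17:12.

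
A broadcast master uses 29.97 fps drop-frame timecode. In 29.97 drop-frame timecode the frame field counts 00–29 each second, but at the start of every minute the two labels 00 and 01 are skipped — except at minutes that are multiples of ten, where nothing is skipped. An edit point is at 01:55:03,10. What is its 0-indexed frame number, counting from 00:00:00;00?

206892

Complete 10-minute blocks: 11, each 17982 frames → 197802.
Remaining 5 whole minutes in the current block: 1800 + 4 × 1798 = 8992 frames.
Within the current minute: 3 × 30 + 10 − 2 = 98 (labels ;00/;01 skipped at this minute). Total = 197802 + 8992 + 98 = 206892.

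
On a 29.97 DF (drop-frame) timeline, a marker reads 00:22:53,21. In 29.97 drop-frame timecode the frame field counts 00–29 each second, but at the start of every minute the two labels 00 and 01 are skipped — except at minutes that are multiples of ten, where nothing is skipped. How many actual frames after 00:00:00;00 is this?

41171

Complete 10-minute blocks: 2, each 17982 frames → 35964.
Remaining 2 whole minutes in the current block: 1800 + 1 × 1798 = 3598 frames.
Within the current minute: 53 × 30 + 21 − 2 = 1609 (labels ;00/;01 skipped at this minute). Total = 35964 + 3598 + 1609 = 41171.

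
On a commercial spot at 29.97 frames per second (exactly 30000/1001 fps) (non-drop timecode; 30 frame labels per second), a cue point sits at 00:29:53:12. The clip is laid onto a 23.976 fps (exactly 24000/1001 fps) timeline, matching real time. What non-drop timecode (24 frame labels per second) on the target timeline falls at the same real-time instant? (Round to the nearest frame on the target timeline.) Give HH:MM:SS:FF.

Source frame index: (0×3600 + 29×60 + 53) × 30 + 12 = 53802.
Real time: 53802 / (30000/1001) = 8975967/5000 s.
Target frame: (8975967/5000) × (24000/1001) = 215208/5 ≈ 43041.600 → 43042.
At 24 labels/s: frame 43042 → 00:29:53:10.

00:29:53:10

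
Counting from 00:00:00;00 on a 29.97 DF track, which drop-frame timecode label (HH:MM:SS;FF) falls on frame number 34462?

00:19:09;28

Ten DF minutes hold 17982 frames, so frame 34462 lies in block 1 (frames 17982–35963) with 16480 frames into that block.
The block's first minute is 1800 frames and the rest 1798 each; 16480 frames reaches minute 9, so 1 × 18 + 9 × 2 = 36 labels have been skipped so far.
Adding those back, label number 34462 + 36 = 34498 at 30 labels/s is 1149 s + 28 f = 0 h 19 min 9 s frame 28, i.e. 00:19:09;28.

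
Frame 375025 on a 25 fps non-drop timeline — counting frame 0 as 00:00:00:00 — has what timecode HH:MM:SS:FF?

04:10:01:00

375025 ÷ 25 = 15001 full seconds, remainder 0 frames.
15001 s = 4 h 10 min 1 s.
Timecode: 04:10:01:00.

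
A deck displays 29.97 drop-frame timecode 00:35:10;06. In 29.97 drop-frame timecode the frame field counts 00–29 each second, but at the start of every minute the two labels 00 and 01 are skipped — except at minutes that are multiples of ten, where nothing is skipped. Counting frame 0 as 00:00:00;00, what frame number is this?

Complete 10-minute blocks: 3, each 17982 frames → 53946.
Remaining 5 whole minutes in the current block: 1800 + 4 × 1798 = 8992 frames.
Within the current minute: 10 × 30 + 6 − 2 = 304 (labels ;00/;01 skipped at this minute). Total = 53946 + 8992 + 304 = 63242.

63242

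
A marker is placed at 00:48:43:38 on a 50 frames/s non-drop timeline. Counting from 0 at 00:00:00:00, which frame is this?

Total seconds to the label: (0 × 3600 + 48 × 60 + 43) = 2923.
Frame index = 2923 × 50 + 38 = 146188.

146188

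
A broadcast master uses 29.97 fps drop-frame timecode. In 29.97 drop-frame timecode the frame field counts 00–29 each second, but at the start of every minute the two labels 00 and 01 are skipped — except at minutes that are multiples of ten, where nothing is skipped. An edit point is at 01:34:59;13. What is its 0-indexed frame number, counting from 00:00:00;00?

Complete 10-minute blocks: 9, each 17982 frames → 161838.
Remaining 4 whole minutes in the current block: 1800 + 3 × 1798 = 7194 frames.
Within the current minute: 59 × 30 + 13 − 2 = 1781 (labels ;00/;01 skipped at this minute). Total = 161838 + 7194 + 1781 = 170813.

170813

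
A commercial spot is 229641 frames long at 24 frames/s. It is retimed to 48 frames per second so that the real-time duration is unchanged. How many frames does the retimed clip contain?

459282 frames

Target frames = source frames × (target rate / source rate) = 229641 × (48)/(24) = 229641 × 2 = 459282.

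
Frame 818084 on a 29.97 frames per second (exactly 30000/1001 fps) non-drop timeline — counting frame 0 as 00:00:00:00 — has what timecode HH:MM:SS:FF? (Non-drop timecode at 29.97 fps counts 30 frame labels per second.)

818084 ÷ 30 = 27269 full seconds, remainder 14 frames.
27269 s = 7 h 34 min 29 s.
Timecode: 07:34:29:14.

07:34:29:14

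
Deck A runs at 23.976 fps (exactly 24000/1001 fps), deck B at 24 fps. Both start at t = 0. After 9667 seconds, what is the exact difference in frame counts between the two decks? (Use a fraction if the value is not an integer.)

A emits 24000/1001 × 9667 = 33144000/143 frames; B emits 24 × 9667 = 232008.
Difference = 33144/143 frames (≈ 231.7762); B is ahead of A.

33144/143 frames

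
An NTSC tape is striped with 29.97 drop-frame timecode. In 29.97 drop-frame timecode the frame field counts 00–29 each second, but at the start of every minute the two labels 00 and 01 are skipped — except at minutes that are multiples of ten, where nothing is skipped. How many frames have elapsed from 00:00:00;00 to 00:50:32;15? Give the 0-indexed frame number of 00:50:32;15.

90885

Complete 10-minute blocks: 5, each 17982 frames → 89910.
Remaining 0 whole minutes in the current block: 0 frames.
Within the current minute: 32 × 30 + 15 = 975. Total = 89910 + 0 + 975 = 90885.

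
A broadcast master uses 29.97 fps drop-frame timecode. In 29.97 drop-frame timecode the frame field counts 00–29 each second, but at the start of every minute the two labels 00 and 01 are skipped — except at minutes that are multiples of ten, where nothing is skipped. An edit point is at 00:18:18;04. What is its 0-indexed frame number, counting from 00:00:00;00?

32910

As if non-drop at 30 labels/s: (0 × 3600 + 18 × 60 + 18) × 30 + 4 = 32944.
Minute boundaries passed: 18; those not divisible by 10: 18 − 1 = 17; dropped labels = 2 × 17 = 34.
Actual frame index = 32944 − 34 = 32910.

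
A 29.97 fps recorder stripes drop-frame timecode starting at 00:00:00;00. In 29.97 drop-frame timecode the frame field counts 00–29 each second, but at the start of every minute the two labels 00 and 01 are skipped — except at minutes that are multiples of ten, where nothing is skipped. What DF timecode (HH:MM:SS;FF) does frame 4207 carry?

Each 10-minute DF block holds 10 × 60 × 30 − 9 × 2 = 17982 frames. 4207 ÷ 17982 → 0 full blocks, remainder 4207.
Within the partial block the first minute is 1800 frames and each further minute 1798, so 2 further minute boundaries passed. Total skipped labels = 18 × 0 + 2 × 2 = 4.
Non-drop label index = 4207 + 4 = 4211; at 30 labels/s that is 00:02:20:11, i.e. DF 00:02:20;11.

00:02:20;11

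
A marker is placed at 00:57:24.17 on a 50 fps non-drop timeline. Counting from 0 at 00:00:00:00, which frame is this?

Total seconds to the label: (0 × 3600 + 57 × 60 + 24) = 3444.
Frame index = 3444 × 50 + 17 = 172217.

frame 172217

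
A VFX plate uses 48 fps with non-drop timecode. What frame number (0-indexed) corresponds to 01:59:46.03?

frame 344931

Total seconds to the label: (1 × 3600 + 59 × 60 + 46) = 7186.
Frame index = 7186 × 48 + 3 = 344931.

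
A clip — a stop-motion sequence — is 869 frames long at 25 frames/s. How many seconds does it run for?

34.76 seconds

Running time = 869 / (25) = 34.76 s.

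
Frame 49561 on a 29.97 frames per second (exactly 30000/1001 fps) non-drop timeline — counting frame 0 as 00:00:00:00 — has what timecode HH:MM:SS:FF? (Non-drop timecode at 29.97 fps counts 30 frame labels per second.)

49561 ÷ 30 = 1652 full seconds, remainder 1 frame.
1652 s = 0 h 27 min 32 s.
Timecode: 00:27:32:01.

00:27:32:01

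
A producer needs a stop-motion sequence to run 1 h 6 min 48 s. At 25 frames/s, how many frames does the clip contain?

1 h 6 min 48 s = 4008 s.
Frames = 4008 × 25 = 100200.

100200 frames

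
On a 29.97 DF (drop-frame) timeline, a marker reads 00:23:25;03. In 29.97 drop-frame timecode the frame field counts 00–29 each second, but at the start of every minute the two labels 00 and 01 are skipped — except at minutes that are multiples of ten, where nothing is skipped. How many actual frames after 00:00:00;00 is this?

42111

As if non-drop at 30 labels/s: (0 × 3600 + 23 × 60 + 25) × 30 + 3 = 42153.
Minute boundaries passed: 23; those not divisible by 10: 23 − 2 = 21; dropped labels = 2 × 21 = 42.
Actual frame index = 42153 − 42 = 42111.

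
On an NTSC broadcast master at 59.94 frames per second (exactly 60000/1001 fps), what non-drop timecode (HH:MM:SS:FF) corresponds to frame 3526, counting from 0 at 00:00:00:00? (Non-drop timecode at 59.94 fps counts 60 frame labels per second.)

00:00:58:46

3526 ÷ 60 = 58 full seconds, remainder 46 frames.
58 s = 0 h 0 min 58 s.
Timecode: 00:00:58:46.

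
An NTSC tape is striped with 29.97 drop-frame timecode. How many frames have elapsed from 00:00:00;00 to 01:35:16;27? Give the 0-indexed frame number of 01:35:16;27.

As if non-drop at 30 labels/s: (1 × 3600 + 35 × 60 + 16) × 30 + 27 = 171507.
Minute boundaries passed: 95; those not divisible by 10: 95 − 9 = 86; dropped labels = 2 × 86 = 172.
Actual frame index = 171507 − 172 = 171335.

171335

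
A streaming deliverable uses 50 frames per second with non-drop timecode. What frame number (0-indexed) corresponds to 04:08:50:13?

Total seconds to the label: (4 × 3600 + 8 × 60 + 50) = 14930.
Frame index = 14930 × 50 + 13 = 746513.

746513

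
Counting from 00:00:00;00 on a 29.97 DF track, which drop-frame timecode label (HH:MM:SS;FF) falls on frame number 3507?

Each 10-minute DF block holds 10 × 60 × 30 − 9 × 2 = 17982 frames. 3507 ÷ 17982 → 0 full blocks, remainder 3507.
Within the partial block the first minute is 1800 frames and each further minute 1798, so 1 further minute boundary passed. Total skipped labels = 18 × 0 + 2 × 1 = 2.
Non-drop label index = 3507 + 2 = 3509; at 30 labels/s that is 00:01:56:29, i.e. DF 00:01:56;29.

00:01:56;29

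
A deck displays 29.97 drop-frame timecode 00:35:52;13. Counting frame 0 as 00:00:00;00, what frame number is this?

As if non-drop at 30 labels/s: (0 × 3600 + 35 × 60 + 52) × 30 + 13 = 64573.
Minute boundaries passed: 35; those not divisible by 10: 35 − 3 = 32; dropped labels = 2 × 32 = 64.
Actual frame index = 64573 − 64 = 64509.

64509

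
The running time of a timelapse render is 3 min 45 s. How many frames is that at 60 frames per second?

3 min 45 s = 225 s.
Frames = 225 × 60 = 13500.

13500 frames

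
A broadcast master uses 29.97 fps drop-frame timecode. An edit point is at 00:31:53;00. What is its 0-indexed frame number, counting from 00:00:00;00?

As if non-drop at 30 labels/s: (0 × 3600 + 31 × 60 + 53) × 30 + 0 = 57390.
Minute boundaries passed: 31; those not divisible by 10: 31 − 3 = 28; dropped labels = 2 × 28 = 56.
Actual frame index = 57390 − 56 = 57334.

57334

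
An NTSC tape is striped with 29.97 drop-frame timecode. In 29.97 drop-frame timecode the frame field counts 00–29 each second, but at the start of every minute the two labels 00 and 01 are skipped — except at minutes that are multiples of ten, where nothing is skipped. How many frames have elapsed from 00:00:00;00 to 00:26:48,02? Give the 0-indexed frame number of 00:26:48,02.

Complete 10-minute blocks: 2, each 17982 frames → 35964.
Remaining 6 whole minutes in the current block: 1800 + 5 × 1798 = 10790 frames.
Within the current minute: 48 × 30 + 2 − 2 = 1440 (labels ;00/;01 skipped at this minute). Total = 35964 + 10790 + 1440 = 48194.

48194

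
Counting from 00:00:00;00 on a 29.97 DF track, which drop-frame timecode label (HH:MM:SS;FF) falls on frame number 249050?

02:18:30;00

Ten DF minutes hold 17982 frames, so frame 249050 lies in block 13 (frames 233766–251747) with 15284 frames into that block.
The block's first minute is 1800 frames and the rest 1798 each; 15284 frames reaches minute 8, so 13 × 18 + 8 × 2 = 250 labels have been skipped so far.
Adding those back, label number 249050 + 250 = 249300 at 30 labels/s is 8310 s + 0 f = 2 h 18 min 30 s frame 0, i.e. 02:18:30;00.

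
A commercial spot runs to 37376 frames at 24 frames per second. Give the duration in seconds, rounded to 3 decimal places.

Running time = 37376 × 1/24 = 4672/3 s ≈ 1557.333 s.

1557.333 seconds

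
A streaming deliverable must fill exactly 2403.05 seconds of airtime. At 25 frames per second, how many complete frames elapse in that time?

Frames = 2403.05 × 25 = 240305/4 ≈ 60076.2500.
Complete frames: 60076.

60076 frames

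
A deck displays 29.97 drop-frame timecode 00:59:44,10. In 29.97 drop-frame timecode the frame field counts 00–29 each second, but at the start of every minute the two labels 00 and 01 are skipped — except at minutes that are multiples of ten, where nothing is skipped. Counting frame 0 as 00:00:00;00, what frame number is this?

As if non-drop at 30 labels/s: (0 × 3600 + 59 × 60 + 44) × 30 + 10 = 107530.
Minute boundaries passed: 59; those not divisible by 10: 59 − 5 = 54; dropped labels = 2 × 54 = 108.
Actual frame index = 107530 − 108 = 107422.

107422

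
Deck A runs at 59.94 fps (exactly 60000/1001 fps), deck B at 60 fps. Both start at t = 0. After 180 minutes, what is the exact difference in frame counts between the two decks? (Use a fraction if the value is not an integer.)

180 min = 10800 s.
A emits 60000/1001 × 10800 = 648000000/1001 frames; B emits 60 × 10800 = 648000.
Difference = 648000/1001 frames (≈ 647.3526); B is ahead of A.

648000/1001 frames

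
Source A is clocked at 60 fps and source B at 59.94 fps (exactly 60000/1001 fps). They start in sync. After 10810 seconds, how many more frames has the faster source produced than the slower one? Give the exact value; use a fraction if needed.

A emits 60 × 10810 = 648600 frames; B emits 60000/1001 × 10810 = 648600000/1001.
Difference = 648600/1001 frames (≈ 647.9520); B is behind A.

648600/1001 frames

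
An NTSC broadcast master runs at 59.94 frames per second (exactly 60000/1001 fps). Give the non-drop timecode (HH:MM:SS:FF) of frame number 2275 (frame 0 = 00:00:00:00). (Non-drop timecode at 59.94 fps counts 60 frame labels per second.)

00:00:37:55

2275 ÷ 60 = 37 full seconds, remainder 55 frames.
37 s = 0 h 0 min 37 s.
Timecode: 00:00:37:55.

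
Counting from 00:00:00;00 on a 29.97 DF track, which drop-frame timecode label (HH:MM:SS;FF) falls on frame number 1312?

00:00:43;22

Each 10-minute DF block holds 10 × 60 × 30 − 9 × 2 = 17982 frames. 1312 ÷ 17982 → 0 full blocks, remainder 1312.
Within the partial block the first minute is 1800 frames and each further minute 1798, so 0 further minute boundaries passed. Total skipped labels = 18 × 0 + 2 × 0 = 0.
Non-drop label index = 1312 + 0 = 1312; at 30 labels/s that is 00:00:43:22, i.e. DF 00:00:43;22.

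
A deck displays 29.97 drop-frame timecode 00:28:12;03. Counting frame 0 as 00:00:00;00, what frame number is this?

Complete 10-minute blocks: 2, each 17982 frames → 35964.
Remaining 8 whole minutes in the current block: 1800 + 7 × 1798 = 14386 frames.
Within the current minute: 12 × 30 + 3 − 2 = 361 (labels ;00/;01 skipped at this minute). Total = 35964 + 14386 + 361 = 50711.

50711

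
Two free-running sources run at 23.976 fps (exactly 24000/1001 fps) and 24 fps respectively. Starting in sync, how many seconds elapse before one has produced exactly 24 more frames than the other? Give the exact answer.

The gap grows by |24 − 24000/1001| = 24/1001 frames per second.
Time for a 24-frame gap: 24 ÷ (24/1001) = 1001 s.

1001 seconds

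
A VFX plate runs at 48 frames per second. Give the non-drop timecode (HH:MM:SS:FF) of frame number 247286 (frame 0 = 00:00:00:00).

01:25:51:38

247286 ÷ 48 = 5151 full seconds, remainder 38 frames.
5151 s = 1 h 25 min 51 s.
Timecode: 01:25:51:38.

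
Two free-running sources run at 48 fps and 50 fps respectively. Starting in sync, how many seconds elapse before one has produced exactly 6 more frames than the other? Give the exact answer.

The gap grows by |50 − 48| = 2 frames per second.
Time for a 6-frame gap: 6 ÷ (2) = 3 s.

3 seconds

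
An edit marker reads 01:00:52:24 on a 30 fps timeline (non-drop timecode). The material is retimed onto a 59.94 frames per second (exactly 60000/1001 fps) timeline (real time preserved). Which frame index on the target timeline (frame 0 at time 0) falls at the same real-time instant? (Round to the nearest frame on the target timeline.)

frame 218949

Source frame index: (1×3600 + 0×60 + 52) × 30 + 24 = 109584.
Real time: 109584 / (30) = 18264/5 s.
Target frame: (18264/5) × (60000/1001) = 219168000/1001 ≈ 218949.051 → 218949.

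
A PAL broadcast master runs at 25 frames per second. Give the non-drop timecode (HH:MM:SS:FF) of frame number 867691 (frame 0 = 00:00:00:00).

867691 ÷ 25 = 34707 full seconds, remainder 16 frames.
34707 s = 9 h 38 min 27 s.
Timecode: 09:38:27:16.

09:38:27:16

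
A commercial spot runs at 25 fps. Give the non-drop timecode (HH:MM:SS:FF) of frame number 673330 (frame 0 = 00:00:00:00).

07:28:53:05

673330 ÷ 25 = 26933 full seconds, remainder 5 frames.
26933 s = 7 h 28 min 53 s.
Timecode: 07:28:53:05.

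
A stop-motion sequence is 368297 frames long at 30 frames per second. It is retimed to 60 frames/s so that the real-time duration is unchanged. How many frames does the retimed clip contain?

736594 frames

Target frames = source frames × (target rate / source rate) = 368297 × (60)/(30) = 368297 × 2 = 736594.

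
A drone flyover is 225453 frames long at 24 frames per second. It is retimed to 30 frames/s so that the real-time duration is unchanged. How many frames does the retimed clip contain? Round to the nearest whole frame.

281816 frames

Frames at target rate = 225453 × (30) / (24) = 1127265/4 ≈ 281816.250.
Nearest whole frame: 281816.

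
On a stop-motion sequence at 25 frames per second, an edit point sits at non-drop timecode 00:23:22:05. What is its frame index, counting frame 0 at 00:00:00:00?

frame 35055

Total seconds to the label: (0 × 3600 + 23 × 60 + 22) = 1402.
Frame index = 1402 × 25 + 5 = 35055.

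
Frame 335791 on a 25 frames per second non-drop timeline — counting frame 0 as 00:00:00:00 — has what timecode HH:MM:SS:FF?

335791 ÷ 25 = 13431 full seconds, remainder 16 frames.
13431 s = 3 h 43 min 51 s.
Timecode: 03:43:51:16.

03:43:51:16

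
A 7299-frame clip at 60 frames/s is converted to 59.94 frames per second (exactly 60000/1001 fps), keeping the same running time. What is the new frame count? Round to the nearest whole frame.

7292 frames

Frames at target rate = 7299 × (60000/1001) / (60) = 7299000/1001 ≈ 7291.708.
Nearest whole frame: 7292.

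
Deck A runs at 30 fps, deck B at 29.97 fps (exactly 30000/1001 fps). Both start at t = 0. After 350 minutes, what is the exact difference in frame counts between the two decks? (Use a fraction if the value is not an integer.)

350 min = 21000 s.
A emits 30 × 21000 = 630000 frames; B emits 30000/1001 × 21000 = 90000000/143.
Difference = 90000/143 frames (≈ 629.3706); B is behind A.

90000/143 frames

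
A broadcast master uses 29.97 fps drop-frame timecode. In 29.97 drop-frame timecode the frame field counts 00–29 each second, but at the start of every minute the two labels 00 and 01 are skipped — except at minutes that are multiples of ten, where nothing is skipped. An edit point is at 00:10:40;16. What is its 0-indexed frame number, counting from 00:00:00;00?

As if non-drop at 30 labels/s: (0 × 3600 + 10 × 60 + 40) × 30 + 16 = 19216.
Minute boundaries passed: 10; those not divisible by 10: 10 − 1 = 9; dropped labels = 2 × 9 = 18.
Actual frame index = 19216 − 18 = 19198.

19198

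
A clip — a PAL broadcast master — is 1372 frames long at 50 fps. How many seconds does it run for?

Running time = 1372 / (50) = 27.44 s.

27.44 seconds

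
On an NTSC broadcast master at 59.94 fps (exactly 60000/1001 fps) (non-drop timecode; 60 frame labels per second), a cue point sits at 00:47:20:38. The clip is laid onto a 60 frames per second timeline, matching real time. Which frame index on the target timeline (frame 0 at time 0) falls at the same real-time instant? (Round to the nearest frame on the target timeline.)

Source frame index: (0×3600 + 47×60 + 20) × 60 + 38 = 170438.
Real time: 170438 / (60000/1001) = 85304219/30000 s.
Target frame: (85304219/30000) × (60) = 85304219/500 ≈ 170608.438 → 170608.

frame 170608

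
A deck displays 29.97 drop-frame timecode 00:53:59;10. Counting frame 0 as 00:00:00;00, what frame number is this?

97084

Complete 10-minute blocks: 5, each 17982 frames → 89910.
Remaining 3 whole minutes in the current block: 1800 + 2 × 1798 = 5396 frames.
Within the current minute: 59 × 30 + 10 − 2 = 1778 (labels ;00/;01 skipped at this minute). Total = 89910 + 5396 + 1778 = 97084.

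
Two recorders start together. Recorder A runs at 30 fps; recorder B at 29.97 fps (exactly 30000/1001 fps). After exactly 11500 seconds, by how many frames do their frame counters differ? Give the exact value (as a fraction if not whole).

345000/1001 frames

A emits 30 × 11500 = 345000 frames; B emits 30000/1001 × 11500 = 345000000/1001.
Difference = 345000/1001 frames (≈ 344.6553); B is behind A.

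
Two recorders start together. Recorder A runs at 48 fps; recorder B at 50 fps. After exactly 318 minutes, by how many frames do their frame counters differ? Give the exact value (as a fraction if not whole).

318 min = 19080 s.
A emits 48 × 19080 = 915840 frames; B emits 50 × 19080 = 954000.
Difference = 38160 frames; B is ahead of A.

38160 frames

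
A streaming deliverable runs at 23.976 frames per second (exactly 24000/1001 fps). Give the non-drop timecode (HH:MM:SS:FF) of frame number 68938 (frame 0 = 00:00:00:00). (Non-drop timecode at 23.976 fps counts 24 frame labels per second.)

68938 ÷ 24 = 2872 full seconds, remainder 10 frames.
2872 s = 0 h 47 min 52 s.
Timecode: 00:47:52:10.

00:47:52:10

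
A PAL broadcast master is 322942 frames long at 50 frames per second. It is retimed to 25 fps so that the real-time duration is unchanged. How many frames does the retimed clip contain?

Target frames = source frames × (target rate / source rate) = 322942 × (25)/(50) = 322942 × 1/2 = 161471.

161471 frames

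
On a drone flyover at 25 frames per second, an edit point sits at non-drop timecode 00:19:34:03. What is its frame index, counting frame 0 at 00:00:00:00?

frame 29353

Total seconds to the label: (0 × 3600 + 19 × 60 + 34) = 1174.
Frame index = 1174 × 25 + 3 = 29353.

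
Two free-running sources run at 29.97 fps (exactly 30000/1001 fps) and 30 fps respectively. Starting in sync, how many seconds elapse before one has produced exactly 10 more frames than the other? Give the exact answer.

The gap grows by |30 − 30000/1001| = 30/1001 frames per second.
Time for a 10-frame gap: 10 ÷ (30/1001) = 1001/3 s.

1001/3 seconds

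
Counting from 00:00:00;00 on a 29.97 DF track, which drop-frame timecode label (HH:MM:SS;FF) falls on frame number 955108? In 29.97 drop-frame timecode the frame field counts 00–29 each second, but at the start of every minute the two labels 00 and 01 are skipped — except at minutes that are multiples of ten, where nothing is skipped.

08:51:08;24

Ten DF minutes hold 17982 frames, so frame 955108 lies in block 53 (frames 953046–971027) with 2062 frames into that block.
The block's first minute is 1800 frames and the rest 1798 each; 2062 frames reaches minute 1, so 53 × 18 + 1 × 2 = 956 labels have been skipped so far.
Adding those back, label number 955108 + 956 = 956064 at 30 labels/s is 31868 s + 24 f = 8 h 51 min 8 s frame 24, i.e. 08:51:08;24.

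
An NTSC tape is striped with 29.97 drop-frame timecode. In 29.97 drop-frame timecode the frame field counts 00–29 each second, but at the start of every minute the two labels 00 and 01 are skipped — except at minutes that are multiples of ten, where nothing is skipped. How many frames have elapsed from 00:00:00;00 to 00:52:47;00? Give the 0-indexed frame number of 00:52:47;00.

Complete 10-minute blocks: 5, each 17982 frames → 89910.
Remaining 2 whole minutes in the current block: 1800 + 1 × 1798 = 3598 frames.
Within the current minute: 47 × 30 + 0 − 2 = 1408 (labels ;00/;01 skipped at this minute). Total = 89910 + 3598 + 1408 = 94916.

94916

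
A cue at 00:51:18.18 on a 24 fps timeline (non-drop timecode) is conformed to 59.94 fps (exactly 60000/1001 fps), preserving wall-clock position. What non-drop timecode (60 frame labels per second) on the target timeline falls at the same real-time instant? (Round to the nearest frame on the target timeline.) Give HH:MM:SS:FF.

00:51:15:40

Source frame index: (0×3600 + 51×60 + 18) × 24 + 18 = 73890.
Real time: 73890 / (24) = 12315/4 s.
Target frame: (12315/4) × (60000/1001) = 184725000/1001 ≈ 184540.460 → 184540.
At 60 labels/s: frame 184540 → 00:51:15:40.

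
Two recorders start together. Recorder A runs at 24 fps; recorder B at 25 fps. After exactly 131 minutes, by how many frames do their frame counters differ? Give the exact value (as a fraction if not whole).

7860 frames

131 min = 7860 s.
A emits 24 × 7860 = 188640 frames; B emits 25 × 7860 = 196500.
Difference = 7860 frames; B is ahead of A.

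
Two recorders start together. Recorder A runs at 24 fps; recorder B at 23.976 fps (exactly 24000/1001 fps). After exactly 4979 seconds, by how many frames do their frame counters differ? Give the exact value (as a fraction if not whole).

A emits 24 × 4979 = 119496 frames; B emits 24000/1001 × 4979 = 9192000/77.
Difference = 9192/77 frames (≈ 119.3766); B is behind A.

9192/77 frames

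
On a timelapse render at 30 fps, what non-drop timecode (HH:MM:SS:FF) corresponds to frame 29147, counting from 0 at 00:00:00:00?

29147 ÷ 30 = 971 full seconds, remainder 17 frames.
971 s = 0 h 16 min 11 s.
Timecode: 00:16:11:17.

00:16:11:17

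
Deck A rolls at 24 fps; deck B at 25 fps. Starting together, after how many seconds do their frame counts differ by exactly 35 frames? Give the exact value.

35 seconds

The gap grows by |25 − 24| = 1 frame per second.
Time for a 35-frame gap: 35 ÷ (1) = 35 s.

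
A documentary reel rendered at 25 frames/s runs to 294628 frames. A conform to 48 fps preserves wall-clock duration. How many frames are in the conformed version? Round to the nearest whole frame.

565686 frames

Frames at target rate = 294628 × (48) / (25) = 14142144/25 ≈ 565685.760.
Nearest whole frame: 565686.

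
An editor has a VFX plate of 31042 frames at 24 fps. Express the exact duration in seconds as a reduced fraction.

15521/12 seconds

Running time = 31042 ÷ (24) = 31042 × 1/24 = 15521/12 s.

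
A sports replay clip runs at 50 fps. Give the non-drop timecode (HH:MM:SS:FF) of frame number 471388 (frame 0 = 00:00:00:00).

471388 ÷ 50 = 9427 full seconds, remainder 38 frames.
9427 s = 2 h 37 min 7 s.
Timecode: 02:37:07:38.

02:37:07:38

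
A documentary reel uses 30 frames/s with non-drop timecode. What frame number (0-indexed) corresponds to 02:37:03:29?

282719

Total seconds to the label: (2 × 3600 + 37 × 60 + 3) = 9423.
Frame index = 9423 × 30 + 29 = 282719.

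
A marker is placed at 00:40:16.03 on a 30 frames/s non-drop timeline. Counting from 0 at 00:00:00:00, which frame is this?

Total seconds to the label: (0 × 3600 + 40 × 60 + 16) = 2416.
Frame index = 2416 × 30 + 3 = 72483.

frame 72483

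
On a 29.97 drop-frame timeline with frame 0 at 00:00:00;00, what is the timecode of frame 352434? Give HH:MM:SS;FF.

Each 10-minute DF block holds 10 × 60 × 30 − 9 × 2 = 17982 frames. 352434 ÷ 17982 → 19 full blocks, remainder 10776.
Within the partial block the first minute is 1800 frames and each further minute 1798, so 5 further minute boundaries passed. Total skipped labels = 18 × 19 + 2 × 5 = 352.
Non-drop label index = 352434 + 352 = 352786; at 30 labels/s that is 03:15:59:16, i.e. DF 03:15:59;16.

03:15:59;16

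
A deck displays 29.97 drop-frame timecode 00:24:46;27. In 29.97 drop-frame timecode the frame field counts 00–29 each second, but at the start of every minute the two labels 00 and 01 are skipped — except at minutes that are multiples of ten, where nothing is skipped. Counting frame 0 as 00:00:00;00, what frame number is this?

44563

As if non-drop at 30 labels/s: (0 × 3600 + 24 × 60 + 46) × 30 + 27 = 44607.
Minute boundaries passed: 24; those not divisible by 10: 24 − 2 = 22; dropped labels = 2 × 22 = 44.
Actual frame index = 44607 − 44 = 44563.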